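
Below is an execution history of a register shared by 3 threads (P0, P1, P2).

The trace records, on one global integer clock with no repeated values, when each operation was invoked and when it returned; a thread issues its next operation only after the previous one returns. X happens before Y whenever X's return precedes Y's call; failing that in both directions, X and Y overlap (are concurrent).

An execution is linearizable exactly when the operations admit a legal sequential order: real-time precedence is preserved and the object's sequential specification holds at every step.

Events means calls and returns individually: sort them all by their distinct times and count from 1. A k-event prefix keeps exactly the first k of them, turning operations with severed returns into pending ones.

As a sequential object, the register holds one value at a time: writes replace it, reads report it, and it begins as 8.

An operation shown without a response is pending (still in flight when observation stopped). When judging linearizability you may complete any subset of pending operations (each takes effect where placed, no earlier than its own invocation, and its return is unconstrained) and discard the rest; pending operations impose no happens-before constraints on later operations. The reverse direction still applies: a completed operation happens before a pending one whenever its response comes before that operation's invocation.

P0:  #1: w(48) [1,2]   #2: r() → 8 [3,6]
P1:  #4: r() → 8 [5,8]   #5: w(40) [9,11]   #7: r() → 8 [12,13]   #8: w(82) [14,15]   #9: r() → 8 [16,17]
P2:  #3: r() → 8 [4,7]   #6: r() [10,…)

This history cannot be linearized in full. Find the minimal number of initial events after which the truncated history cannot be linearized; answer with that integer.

6

events 1..5 are linearizable; a witness order is #1:
after step 1 (#1 w(48)): value 48
once event 6 joins (#2's response, time 6), exhaustive search finds no witness
no completion choice of the 2 pending operations (#3, #4) rescues it — every subset was tried
sample order #1, #2 (pending dropped) stalls at step 2 — #2 r() → 8 has no legal effect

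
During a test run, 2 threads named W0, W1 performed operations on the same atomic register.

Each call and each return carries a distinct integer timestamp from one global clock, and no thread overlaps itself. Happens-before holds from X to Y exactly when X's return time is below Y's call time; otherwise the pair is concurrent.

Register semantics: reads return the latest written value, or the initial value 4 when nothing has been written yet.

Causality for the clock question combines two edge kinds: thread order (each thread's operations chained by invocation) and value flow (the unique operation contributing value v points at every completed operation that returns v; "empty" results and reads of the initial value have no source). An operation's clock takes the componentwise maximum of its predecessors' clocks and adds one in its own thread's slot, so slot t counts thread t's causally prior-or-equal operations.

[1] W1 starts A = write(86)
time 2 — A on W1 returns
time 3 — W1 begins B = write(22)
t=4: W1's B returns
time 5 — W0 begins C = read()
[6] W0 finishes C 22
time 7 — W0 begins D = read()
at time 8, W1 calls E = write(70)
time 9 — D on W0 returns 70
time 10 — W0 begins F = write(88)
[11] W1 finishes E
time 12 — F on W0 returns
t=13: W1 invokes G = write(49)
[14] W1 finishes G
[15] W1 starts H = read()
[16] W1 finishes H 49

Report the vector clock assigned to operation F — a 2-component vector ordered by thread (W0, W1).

(3, 3)

no predecessors for A (invoked 1): W1 increments from zero → (0, 1)
B, invoked 3, takes VC(A)=(0, 1) under max, adds 1 for W1 → (0, 2)
E, invoked 8, takes VC(B)=(0, 2) under max, adds 1 for W1 → (0, 3)
C, invoked 5, takes VC(B)=(0, 2) under max, adds 1 for W0 → (1, 2)
G, invoked 13, takes VC(E)=(0, 3) under max, adds 1 for W1 → (0, 4)
H, invoked 15, takes VC(G)=(0, 4) under max, adds 1 for W1 → (0, 5)
D, invoked 7, takes VC(C)=(1, 2), VC(E)=(0, 3) under max, adds 1 for W0 → (2, 3)
F, invoked 10, takes VC(D)=(2, 3) under max, adds 1 for W0 → (3, 3)
target: VC(F) = (3, 3)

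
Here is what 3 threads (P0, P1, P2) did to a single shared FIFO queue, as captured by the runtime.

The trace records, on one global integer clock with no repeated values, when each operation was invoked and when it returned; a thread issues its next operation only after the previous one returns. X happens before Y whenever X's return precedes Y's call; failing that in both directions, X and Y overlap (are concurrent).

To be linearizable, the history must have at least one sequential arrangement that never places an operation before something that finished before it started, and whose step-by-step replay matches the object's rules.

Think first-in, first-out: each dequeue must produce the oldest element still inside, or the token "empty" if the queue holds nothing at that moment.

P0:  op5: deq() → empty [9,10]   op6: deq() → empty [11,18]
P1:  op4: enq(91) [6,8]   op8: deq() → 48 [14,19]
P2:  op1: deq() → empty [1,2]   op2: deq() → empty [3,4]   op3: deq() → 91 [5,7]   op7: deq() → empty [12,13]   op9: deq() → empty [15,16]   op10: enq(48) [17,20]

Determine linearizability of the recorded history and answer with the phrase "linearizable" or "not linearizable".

linearizable

one valid linearization: op1, op2, op4, op3, op5, op6, op7, op9, op10, op8
step 1: op1 deq() → empty — queue <>
step 2: op2 deq() → empty — queue <>
step 3: op4 enq(91) — queue <91>
step 4: op3 deq() → 91 — queue <>
step 5: op5 deq() → empty — queue <>
step 6: op6 deq() → empty — queue <>
step 7: op7 deq() → empty — queue <>
step 8: op9 deq() → empty — queue <>
step 9: op10 enq(48) — queue <48>
step 10: op8 deq() → 48 — queue <>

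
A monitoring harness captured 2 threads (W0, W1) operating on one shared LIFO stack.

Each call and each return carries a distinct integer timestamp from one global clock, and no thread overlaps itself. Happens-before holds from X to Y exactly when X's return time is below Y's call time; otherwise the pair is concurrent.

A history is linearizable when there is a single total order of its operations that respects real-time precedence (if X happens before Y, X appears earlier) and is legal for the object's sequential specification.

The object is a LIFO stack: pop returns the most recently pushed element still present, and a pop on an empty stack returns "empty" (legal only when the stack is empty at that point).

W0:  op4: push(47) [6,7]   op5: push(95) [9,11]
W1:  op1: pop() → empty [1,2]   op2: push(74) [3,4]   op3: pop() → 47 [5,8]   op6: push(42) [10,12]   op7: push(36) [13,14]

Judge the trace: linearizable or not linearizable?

witness order: op1, op2, op4, op3, op5, op6, op7
after step 1 (op1 pop() → empty): stack <>
after step 2 (op2 push(74)): stack <74>
after step 3 (op4 push(47)): stack <74,47>
after step 4 (op3 pop() → 47): stack <74>
after step 5 (op5 push(95)): stack <74,95>
after step 6 (op6 push(42)): stack <74,95,42>
after step 7 (op7 push(36)): stack <74,95,42,36>

linearizable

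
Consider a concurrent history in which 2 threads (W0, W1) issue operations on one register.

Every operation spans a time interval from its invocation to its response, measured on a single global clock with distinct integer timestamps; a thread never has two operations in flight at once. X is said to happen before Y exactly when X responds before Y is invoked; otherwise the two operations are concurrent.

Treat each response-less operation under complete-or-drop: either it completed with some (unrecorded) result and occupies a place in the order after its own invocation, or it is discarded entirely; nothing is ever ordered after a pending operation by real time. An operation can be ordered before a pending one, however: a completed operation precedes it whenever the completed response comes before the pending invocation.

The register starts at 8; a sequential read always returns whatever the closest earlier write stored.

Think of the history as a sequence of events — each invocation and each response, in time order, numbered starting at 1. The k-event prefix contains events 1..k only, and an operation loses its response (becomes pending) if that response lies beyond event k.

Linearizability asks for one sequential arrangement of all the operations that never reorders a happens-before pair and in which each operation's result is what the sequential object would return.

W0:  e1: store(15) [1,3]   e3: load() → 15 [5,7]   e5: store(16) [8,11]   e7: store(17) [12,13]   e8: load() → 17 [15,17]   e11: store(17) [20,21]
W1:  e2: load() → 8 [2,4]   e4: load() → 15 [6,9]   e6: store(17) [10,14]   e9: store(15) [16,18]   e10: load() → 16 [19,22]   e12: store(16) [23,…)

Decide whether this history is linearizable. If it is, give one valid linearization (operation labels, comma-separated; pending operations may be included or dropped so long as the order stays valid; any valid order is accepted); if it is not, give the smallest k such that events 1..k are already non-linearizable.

the violation lands at event 22, e10's response at time 22: events 1..21 linearize, events 1..22 do not
real-time-consistent orders of the 11 completed operations: 64 — all fail the register replay
sample order e1, e2, e3, e4, e5, e6, e7, e8, e9, e10, e11 stalls at step 2 — e2 load() → 8 has no legal effect
sample order e1, e2, e3, e4, e5, e6, e7, e8, e9, e11, e10 stalls at step 2 — e2 load() → 8 has no legal effect

not linearizable — minimal violating prefix: 22 events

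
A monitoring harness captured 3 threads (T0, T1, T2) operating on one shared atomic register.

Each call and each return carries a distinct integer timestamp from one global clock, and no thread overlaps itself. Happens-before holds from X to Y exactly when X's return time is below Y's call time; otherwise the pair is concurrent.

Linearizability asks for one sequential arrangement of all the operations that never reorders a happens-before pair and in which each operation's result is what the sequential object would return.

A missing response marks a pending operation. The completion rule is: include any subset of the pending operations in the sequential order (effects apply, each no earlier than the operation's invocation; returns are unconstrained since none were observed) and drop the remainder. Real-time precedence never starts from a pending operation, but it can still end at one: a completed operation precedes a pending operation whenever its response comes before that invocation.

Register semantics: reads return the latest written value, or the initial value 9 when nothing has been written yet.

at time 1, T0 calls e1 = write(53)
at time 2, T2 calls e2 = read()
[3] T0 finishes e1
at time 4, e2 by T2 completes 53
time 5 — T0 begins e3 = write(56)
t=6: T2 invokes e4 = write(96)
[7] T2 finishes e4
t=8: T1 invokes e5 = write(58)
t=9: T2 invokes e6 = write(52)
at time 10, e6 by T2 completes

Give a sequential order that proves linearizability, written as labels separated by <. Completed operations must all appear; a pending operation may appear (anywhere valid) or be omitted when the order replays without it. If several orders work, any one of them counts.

e1 < e2 < e3 < e4 < e5 < e6

1. e1 write(53), leaving value 53
2. e2 read() → 53, leaving value 53
3. e3 write(56) (pending, included), leaving value 56
4. e4 write(96), leaving value 96
5. e5 write(58) (pending, included), leaving value 58
6. e6 write(52), leaving value 52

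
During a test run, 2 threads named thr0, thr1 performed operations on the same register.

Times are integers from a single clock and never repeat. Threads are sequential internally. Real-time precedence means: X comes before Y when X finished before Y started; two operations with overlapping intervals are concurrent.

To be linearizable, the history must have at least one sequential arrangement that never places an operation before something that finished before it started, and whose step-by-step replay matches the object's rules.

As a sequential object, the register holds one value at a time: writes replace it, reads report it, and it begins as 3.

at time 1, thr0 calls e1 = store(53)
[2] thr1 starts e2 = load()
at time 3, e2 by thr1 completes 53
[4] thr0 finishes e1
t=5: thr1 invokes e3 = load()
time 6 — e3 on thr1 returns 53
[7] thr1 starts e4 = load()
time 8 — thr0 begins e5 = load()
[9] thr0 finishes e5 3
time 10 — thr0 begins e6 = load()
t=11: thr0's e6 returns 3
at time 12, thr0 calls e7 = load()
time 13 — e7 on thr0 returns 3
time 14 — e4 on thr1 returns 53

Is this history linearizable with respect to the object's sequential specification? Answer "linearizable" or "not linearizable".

events 1..8 are fine; event 9 — the response of e5 at time 9 — makes the prefix non-linearizable
no legal order exists: 2 real-time-consistent candidates over 4 completed register operations, all rejected
include/drop combinations of the 1 pending operation (e4) were all tried; none helps
sample order e1, e2, e3, e5 (pending dropped) stalls at step 4 — e5 load() → 3 has no legal effect
sample order e2, e1, e3, e5 (pending dropped) stalls at step 1 — e2 load() → 53 has no legal effect

not linearizable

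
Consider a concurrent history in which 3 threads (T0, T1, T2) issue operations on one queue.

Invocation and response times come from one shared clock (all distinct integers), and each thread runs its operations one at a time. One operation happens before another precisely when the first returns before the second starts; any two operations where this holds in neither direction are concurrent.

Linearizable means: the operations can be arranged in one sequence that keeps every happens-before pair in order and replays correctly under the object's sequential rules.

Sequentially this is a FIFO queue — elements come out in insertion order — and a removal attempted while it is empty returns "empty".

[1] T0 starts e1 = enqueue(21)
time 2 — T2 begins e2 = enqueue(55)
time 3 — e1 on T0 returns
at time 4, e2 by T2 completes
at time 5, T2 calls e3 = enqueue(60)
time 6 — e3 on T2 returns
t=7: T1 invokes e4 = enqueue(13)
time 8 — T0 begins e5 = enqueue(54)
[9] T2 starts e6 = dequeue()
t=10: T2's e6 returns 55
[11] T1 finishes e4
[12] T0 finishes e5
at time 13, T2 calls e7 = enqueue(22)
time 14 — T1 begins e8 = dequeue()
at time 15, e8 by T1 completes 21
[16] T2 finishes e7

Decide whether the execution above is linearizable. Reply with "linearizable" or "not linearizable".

witness order: e2, e1, e3, e4, e5, e6, e7, e8
step 1: e2 enqueue(55) — queue <55>
step 2: e1 enqueue(21) — queue <55,21>
step 3: e3 enqueue(60) — queue <55,21,60>
step 4: e4 enqueue(13) — queue <55,21,60,13>
step 5: e5 enqueue(54) — queue <55,21,60,13,54>
step 6: e6 dequeue() → 55 — queue <21,60,13,54>
step 7: e7 enqueue(22) — queue <21,60,13,54,22>
step 8: e8 dequeue() → 21 — queue <60,13,54,22>

linearizable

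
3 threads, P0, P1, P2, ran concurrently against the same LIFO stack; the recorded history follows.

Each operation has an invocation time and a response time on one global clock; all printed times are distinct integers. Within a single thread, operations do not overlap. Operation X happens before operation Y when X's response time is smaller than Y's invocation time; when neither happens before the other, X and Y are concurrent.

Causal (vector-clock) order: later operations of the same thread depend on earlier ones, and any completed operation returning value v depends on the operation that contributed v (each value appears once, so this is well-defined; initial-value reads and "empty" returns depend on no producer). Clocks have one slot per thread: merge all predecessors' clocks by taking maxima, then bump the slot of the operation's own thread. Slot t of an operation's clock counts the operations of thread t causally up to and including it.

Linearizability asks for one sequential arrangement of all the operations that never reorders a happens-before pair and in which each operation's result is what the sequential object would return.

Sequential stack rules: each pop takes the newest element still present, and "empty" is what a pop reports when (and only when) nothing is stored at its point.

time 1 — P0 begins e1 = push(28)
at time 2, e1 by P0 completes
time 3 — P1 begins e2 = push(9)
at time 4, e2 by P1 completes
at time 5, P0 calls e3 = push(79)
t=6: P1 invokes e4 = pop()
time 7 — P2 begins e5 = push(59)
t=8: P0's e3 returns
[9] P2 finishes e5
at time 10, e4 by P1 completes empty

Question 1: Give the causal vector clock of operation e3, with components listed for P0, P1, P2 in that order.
e5, invoked 7, has no incoming edges; only P2's bump applies → (0, 0, 1)
e2, invoked 3, has no incoming edges; only P1's bump applies → (0, 1, 0)
e1, invoked 1, has no incoming edges; only P0's bump applies → (1, 0, 0)
invoked at 6, e4 merges VC(e2)=(0, 1, 0) and bumps P1's slot → (0, 2, 0)
invoked at 5, e3 merges VC(e1)=(1, 0, 0) and bumps P0's slot → (2, 0, 0)
target: VC(e3) = (2, 0, 0)

(2, 0, 0)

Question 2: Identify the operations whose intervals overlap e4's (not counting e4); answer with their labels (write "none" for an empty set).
e4 spans [6,10]; an op avoiding the whole window 6..10 is ordered, any other is concurrent
e1 [1,2]: before
e2 [3,4]: before
e3 [5,8]: concurrent
e5 [7,9]: concurrent

e3, e5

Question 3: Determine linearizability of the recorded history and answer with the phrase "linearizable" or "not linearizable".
the violation lands at event 10, e4's response at time 10: events 1..9 linearize, events 1..10 do not
the 5 completed operations admit 6 real-time orders; each fails the LIFO stack replay
e.g. e1, e2, e3, e4, e5: illegal at step 4, since e4 pop() → empty cannot apply there
e.g. e1, e2, e3, e5, e4: illegal at step 5, since e4 pop() → empty cannot apply there

not linearizable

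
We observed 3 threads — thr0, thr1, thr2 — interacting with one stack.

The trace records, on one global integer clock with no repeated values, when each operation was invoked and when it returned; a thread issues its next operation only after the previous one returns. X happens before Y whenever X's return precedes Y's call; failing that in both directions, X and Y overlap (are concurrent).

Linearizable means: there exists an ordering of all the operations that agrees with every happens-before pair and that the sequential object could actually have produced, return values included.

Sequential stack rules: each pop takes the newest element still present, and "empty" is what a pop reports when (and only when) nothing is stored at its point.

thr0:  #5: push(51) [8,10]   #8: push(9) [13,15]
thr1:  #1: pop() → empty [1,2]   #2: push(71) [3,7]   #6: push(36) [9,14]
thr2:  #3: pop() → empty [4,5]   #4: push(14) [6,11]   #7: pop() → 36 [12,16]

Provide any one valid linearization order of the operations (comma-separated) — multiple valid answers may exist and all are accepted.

1. #1 pop() → empty, leaving stack <>
2. #3 pop() → empty, leaving stack <>
3. #2 push(71), leaving stack <71>
4. #4 push(14), leaving stack <71,14>
5. #5 push(51), leaving stack <71,14,51>
6. #6 push(36), leaving stack <71,14,51,36>
7. #7 pop() → 36, leaving stack <71,14,51>
8. #8 push(9), leaving stack <71,14,51,9>

#1, #3, #2, #4, #5, #6, #7, #8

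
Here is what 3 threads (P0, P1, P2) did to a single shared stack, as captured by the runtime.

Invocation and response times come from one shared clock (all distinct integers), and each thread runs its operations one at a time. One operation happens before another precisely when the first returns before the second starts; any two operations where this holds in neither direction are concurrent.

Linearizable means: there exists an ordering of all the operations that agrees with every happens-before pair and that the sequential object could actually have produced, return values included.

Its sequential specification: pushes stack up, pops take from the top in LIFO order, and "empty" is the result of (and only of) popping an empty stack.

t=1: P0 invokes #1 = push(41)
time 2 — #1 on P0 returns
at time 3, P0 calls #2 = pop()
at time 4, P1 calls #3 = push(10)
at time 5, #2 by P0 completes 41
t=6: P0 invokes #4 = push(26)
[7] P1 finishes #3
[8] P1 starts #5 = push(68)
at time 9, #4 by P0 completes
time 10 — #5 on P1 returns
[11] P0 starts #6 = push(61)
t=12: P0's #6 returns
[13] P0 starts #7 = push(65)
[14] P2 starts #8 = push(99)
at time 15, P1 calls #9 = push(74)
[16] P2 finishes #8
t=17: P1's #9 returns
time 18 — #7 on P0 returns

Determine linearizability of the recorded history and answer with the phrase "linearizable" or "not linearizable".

linearizable

one valid linearization: #1, #2, #3, #4, #5, #6, #7, #8, #9
step 1: #1 push(41) — stack <41>
step 2: #2 pop() → 41 — stack <>
step 3: #3 push(10) — stack <10>
step 4: #4 push(26) — stack <10,26>
step 5: #5 push(68) — stack <10,26,68>
step 6: #6 push(61) — stack <10,26,68,61>
step 7: #7 push(65) — stack <10,26,68,61,65>
step 8: #8 push(99) — stack <10,26,68,61,65,99>
step 9: #9 push(74) — stack <10,26,68,61,65,99,74>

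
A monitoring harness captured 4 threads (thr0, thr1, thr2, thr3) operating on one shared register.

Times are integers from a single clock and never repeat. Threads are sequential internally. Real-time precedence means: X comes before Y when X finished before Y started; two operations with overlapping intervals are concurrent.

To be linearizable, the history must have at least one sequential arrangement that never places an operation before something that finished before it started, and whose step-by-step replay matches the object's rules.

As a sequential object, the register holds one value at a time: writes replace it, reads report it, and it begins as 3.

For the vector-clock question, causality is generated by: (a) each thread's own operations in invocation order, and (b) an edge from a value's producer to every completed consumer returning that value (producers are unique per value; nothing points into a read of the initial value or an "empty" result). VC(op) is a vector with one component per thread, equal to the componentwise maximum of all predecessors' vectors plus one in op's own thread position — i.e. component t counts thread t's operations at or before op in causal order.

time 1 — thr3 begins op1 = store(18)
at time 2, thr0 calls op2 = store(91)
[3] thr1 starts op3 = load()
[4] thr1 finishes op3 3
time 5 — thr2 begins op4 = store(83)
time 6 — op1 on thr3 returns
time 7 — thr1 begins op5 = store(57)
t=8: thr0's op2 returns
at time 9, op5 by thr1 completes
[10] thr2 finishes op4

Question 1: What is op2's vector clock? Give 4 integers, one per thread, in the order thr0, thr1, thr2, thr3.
(1, 0, 0, 0)

op1 (invocation 1): nothing precedes it; thr3's component alone gives (0, 0, 0, 1)
op4 (invocation 5): nothing precedes it; thr2's component alone gives (0, 0, 1, 0)
op3 (invocation 3): nothing precedes it; thr1's component alone gives (0, 1, 0, 0)
op2 (invocation 2): nothing precedes it; thr0's component alone gives (1, 0, 0, 0)
invoked at 7, op5 merges VC(op3)=(0, 1, 0, 0) and bumps thr1's slot → (0, 2, 0, 0)
target: VC(op2) = (1, 0, 0, 0)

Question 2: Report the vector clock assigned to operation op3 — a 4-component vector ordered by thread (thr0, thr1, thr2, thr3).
(0, 1, 0, 0)

VC(op1, invoked at 1): no causal predecessors; +1 on thr3 → (0, 0, 0, 1)
VC(op4, invoked at 5): no causal predecessors; +1 on thr2 → (0, 0, 1, 0)
VC(op3, invoked at 3): no causal predecessors; +1 on thr1 → (0, 1, 0, 0)
VC(op2, invoked at 2): no causal predecessors; +1 on thr0 → (1, 0, 0, 0)
from VC(op3)=(0, 1, 0, 0), op5 (invoked 7) maxes components and bumps thr1 → (0, 2, 0, 0)
target: VC(op3) = (0, 1, 0, 0)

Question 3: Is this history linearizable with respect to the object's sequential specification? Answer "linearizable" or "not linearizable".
linearizable

a witness: op3, op1, op2, op4, op5
1. op3 load() → 3, leaving value 3
2. op1 store(18), leaving value 18
3. op2 store(91), leaving value 91
4. op4 store(83), leaving value 83
5. op5 store(57), leaving value 57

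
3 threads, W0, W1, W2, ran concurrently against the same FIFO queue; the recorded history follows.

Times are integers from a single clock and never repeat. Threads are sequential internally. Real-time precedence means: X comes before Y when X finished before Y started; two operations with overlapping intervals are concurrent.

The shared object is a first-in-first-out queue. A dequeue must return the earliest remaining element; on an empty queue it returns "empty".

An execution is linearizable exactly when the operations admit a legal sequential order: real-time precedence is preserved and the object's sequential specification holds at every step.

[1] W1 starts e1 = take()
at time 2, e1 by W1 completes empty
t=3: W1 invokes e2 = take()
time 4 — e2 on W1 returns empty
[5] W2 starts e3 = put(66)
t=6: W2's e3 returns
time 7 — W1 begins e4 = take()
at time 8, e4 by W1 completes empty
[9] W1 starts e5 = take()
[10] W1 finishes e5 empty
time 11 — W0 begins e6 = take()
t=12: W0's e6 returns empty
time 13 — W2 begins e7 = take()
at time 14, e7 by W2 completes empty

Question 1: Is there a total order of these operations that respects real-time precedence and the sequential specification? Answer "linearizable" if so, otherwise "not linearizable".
not linearizable

the violation lands at event 8, e4's response at time 8: events 1..7 linearize, events 1..8 do not
a single order respects real time; the 4 completed FIFO queue operations fail replay along it
one such order, e1, e2, e3, e4, breaks at step 4 where e4 take() → empty is illegal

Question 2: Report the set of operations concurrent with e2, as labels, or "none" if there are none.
none

e2 spans [3,4]; an op avoiding the whole window 3..4 is ordered, any other is concurrent
e1 [1,2]: before
e3 [5,6]: after
e4 [7,8]: after
e5 [9,10]: after
e6 [11,12]: after
e7 [13,14]: after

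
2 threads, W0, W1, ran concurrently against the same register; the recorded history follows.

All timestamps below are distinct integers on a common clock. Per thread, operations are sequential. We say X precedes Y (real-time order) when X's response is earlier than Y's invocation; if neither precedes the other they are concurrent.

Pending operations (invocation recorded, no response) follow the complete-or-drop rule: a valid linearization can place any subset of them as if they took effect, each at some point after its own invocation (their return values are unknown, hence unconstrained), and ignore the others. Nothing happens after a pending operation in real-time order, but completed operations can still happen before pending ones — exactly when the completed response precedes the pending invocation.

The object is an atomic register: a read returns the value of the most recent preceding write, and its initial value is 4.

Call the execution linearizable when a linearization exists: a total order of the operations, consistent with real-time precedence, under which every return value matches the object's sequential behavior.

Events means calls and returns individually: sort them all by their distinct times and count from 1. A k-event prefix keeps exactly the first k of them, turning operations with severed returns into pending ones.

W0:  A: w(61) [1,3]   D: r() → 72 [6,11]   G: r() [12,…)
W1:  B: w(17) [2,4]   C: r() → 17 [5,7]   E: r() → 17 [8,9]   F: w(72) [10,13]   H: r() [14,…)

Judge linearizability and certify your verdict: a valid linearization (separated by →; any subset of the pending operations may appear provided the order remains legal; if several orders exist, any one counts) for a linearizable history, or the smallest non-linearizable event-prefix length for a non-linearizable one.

linearizable — witness: A → B → C → E → F → D

after step 1 (A w(61)): value 61
after step 2 (B w(17)): value 17
after step 3 (C r() → 17): value 17
after step 4 (E r() → 17): value 17
after step 5 (F w(72)): value 72
after step 6 (D r() → 72): value 72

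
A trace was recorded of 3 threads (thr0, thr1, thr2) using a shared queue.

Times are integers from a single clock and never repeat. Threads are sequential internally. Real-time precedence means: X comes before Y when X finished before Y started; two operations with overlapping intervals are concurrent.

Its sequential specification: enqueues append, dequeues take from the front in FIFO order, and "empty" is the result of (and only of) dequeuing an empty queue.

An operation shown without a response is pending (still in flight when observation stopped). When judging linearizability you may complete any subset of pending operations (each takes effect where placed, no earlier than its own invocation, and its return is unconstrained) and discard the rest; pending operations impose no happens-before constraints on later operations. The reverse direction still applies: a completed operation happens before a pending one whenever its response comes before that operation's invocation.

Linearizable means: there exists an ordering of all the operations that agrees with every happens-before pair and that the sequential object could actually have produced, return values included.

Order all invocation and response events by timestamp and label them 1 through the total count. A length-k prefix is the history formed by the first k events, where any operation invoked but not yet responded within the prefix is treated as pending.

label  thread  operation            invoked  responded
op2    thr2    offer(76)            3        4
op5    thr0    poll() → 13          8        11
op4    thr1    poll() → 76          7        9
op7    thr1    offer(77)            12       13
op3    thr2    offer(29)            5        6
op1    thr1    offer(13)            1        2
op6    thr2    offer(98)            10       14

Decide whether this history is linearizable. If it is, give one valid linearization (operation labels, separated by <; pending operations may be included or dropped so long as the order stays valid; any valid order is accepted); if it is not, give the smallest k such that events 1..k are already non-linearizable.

linearizable — witness: op1 < op2 < op3 < op5 < op4 < op6 < op7

after step 1 (op1 offer(13)): queue <13>
after step 2 (op2 offer(76)): queue <13,76>
after step 3 (op3 offer(29)): queue <13,76,29>
after step 4 (op5 poll() → 13): queue <76,29>
after step 5 (op4 poll() → 76): queue <29>
after step 6 (op6 offer(98)): queue <29,98>
after step 7 (op7 offer(77)): queue <29,98,77>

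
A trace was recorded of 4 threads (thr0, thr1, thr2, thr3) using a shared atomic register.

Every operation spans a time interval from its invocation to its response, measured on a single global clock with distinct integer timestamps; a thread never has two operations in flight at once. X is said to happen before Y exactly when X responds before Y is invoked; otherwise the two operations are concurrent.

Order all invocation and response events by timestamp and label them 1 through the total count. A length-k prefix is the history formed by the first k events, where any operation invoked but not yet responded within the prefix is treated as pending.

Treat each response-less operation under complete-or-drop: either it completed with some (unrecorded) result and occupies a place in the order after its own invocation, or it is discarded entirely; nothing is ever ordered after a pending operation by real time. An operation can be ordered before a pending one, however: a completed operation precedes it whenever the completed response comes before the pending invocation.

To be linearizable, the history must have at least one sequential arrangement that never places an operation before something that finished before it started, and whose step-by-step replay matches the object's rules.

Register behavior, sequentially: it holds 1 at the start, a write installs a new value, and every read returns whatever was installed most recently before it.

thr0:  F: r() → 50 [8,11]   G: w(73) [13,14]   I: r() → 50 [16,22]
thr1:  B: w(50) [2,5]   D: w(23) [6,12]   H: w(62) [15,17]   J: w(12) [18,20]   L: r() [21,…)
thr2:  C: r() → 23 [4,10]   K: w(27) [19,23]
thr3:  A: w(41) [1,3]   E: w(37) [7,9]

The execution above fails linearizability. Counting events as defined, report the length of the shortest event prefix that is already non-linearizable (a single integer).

events 1..21 are still linearizable — one witness is A, B, F, D, C, E, G, H, I, J:
after step 1 (A w(41)): value 41
after step 2 (B w(50)): value 50
after step 3 (F r() → 50): value 50
after step 4 (D w(23)): value 23
after step 5 (C r() → 23): value 23
after step 6 (E w(37)): value 37
after step 7 (G w(73)): value 73
after step 8 (H w(62)): value 62
after step 9 (I r() (pending, included)): value 62
after step 10 (J w(12)): value 12
with event 22 included (I responding at time 22), all real-time-consistent orders fail
no completion choice of the 2 pending operations (K, L) rescues it — every subset was tried
e.g. A, B, C, D, E, F, G, H, I, J (pending dropped): illegal at step 3, since C r() → 23 cannot apply there
e.g. A, B, C, D, E, F, G, H, J, I (pending dropped): illegal at step 3, since C r() → 23 cannot apply there

22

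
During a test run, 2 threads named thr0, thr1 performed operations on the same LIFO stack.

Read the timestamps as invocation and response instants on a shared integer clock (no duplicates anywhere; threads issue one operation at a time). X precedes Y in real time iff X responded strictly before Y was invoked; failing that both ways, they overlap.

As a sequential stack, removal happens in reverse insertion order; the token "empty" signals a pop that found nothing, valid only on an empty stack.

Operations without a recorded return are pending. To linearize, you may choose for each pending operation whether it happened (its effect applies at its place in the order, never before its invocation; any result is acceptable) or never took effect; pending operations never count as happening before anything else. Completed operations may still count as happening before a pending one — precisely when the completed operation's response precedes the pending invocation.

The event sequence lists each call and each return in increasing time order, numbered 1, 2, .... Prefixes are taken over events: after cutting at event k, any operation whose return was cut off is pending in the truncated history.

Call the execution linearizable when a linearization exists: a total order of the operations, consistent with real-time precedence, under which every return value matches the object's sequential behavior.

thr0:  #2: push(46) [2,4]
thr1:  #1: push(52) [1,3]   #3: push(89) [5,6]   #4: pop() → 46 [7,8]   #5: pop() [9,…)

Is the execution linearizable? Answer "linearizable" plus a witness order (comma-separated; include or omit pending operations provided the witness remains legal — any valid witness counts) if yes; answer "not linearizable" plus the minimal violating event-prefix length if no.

not linearizable — minimal violating prefix: 8 events

the violation lands at event 8, #4's response at time 8: events 1..7 linearize, events 1..8 do not
no legal order exists: 2 real-time-consistent candidates over 4 completed LIFO stack operations, all rejected
sample order #1, #2, #3, #4 stalls at step 4 — #4 pop() → 46 has no legal effect
sample order #2, #1, #3, #4 stalls at step 4 — #4 pop() → 46 has no legal effect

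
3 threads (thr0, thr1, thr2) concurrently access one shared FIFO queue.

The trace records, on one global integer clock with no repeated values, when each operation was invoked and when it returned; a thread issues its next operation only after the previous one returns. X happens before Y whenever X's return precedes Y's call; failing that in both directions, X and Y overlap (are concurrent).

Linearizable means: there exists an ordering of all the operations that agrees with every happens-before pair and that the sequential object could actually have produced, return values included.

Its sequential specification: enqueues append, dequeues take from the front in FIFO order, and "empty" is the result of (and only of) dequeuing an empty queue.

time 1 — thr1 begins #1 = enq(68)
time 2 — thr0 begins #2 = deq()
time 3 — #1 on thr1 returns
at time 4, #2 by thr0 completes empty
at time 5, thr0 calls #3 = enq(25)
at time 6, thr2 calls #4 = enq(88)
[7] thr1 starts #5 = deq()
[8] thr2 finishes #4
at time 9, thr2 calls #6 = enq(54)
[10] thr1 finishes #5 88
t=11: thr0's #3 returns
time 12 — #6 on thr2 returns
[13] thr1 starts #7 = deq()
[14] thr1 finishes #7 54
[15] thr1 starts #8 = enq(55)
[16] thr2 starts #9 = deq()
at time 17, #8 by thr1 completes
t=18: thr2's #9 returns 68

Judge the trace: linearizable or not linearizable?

prefix check: 1..9 passes, 1..10 fails once #5's time-10 response joins
the 4 completed operations admit 4 real-time orders; each fails the FIFO queue replay
include/drop combinations of the 2 pending operations (#3, #6) were all tried; none helps
take #1, #2, #4, #5 (pending dropped): step 2 already fails, because #2 deq() → empty cannot occur there
take #1, #2, #5, #4 (pending dropped): step 2 already fails, because #2 deq() → empty cannot occur there

not linearizable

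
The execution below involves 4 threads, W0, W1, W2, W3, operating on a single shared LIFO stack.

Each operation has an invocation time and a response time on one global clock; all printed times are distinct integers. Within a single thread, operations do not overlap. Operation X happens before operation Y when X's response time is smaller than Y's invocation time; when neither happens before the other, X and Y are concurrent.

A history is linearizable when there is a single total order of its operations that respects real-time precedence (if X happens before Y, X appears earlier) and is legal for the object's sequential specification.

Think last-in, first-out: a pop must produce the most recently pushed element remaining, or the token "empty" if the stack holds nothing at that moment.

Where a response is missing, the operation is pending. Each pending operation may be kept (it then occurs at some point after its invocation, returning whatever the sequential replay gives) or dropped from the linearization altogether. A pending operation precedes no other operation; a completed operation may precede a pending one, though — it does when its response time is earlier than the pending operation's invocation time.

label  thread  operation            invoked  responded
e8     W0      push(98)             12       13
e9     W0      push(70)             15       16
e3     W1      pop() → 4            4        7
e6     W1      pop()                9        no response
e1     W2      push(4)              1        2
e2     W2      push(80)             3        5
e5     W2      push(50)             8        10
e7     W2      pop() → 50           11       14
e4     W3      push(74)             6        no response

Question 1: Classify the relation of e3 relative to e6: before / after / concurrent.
before

e3 spans [4,7], e6 spans [9,…)
resp(e3)=7 < inv(e6)=9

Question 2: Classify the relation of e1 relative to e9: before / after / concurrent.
before

e1 spans [1,2], e9 spans [15,16]
resp(e1)=2 < inv(e9)=15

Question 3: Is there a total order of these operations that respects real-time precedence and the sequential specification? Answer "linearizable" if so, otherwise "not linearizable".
linearizable

witness order: e1, e3, e2, e4, e5, e7, e6, e8, e9
step 1: e1 push(4) — stack <4>
step 2: e3 pop() → 4 — stack <>
step 3: e2 push(80) — stack <80>
step 4: e4 push(74) (pending, included) — stack <80,74>
step 5: e5 push(50) — stack <80,74,50>
step 6: e7 pop() → 50 — stack <80,74>
step 7: e6 pop() (pending, included) — stack <80>
step 8: e8 push(98) — stack <80,98>
step 9: e9 push(70) — stack <80,98,70>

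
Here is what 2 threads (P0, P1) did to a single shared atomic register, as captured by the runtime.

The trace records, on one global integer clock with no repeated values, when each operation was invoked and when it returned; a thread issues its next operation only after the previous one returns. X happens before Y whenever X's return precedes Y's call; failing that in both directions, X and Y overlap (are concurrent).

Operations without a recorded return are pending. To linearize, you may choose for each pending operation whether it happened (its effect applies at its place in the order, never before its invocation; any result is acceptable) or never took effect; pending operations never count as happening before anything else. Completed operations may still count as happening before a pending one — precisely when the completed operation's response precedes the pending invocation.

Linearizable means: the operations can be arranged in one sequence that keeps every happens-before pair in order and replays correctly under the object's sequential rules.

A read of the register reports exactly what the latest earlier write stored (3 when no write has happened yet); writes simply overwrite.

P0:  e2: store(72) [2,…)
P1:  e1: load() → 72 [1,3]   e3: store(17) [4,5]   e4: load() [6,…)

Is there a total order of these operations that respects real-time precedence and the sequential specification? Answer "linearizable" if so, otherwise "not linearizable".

linearizable

a witness: e2, e1, e3
1. e2 store(72) (pending, included), leaving value 72
2. e1 load() → 72, leaving value 72
3. e3 store(17), leaving value 17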